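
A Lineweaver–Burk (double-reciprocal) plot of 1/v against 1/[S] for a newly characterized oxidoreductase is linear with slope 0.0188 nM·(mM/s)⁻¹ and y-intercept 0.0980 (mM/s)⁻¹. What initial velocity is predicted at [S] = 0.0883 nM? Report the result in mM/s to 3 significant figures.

3.22 mM/s

The y-intercept is 1/Vmax, so Vmax = 1/0.0980 = 10.2 mM/s.
The slope is Km/Vmax, so Km = 0.0188 × 10.2 = 0.192 nM.
Then v = 10.2 × 0.0883/(0.192 + 0.0883) = 3.22 mM/s.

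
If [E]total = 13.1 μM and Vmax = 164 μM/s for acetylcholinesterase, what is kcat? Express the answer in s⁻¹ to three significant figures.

kcat = Vmax/[E]total = 164 μM/s / 13.1 μM = 12.5 s⁻¹.

12.5 s⁻¹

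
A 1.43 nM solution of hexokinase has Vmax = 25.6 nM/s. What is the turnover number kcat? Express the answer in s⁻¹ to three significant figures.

17.9 s⁻¹

kcat = Vmax/[E]total = 25.6 nM/s / 1.43 nM = 17.9 s⁻¹.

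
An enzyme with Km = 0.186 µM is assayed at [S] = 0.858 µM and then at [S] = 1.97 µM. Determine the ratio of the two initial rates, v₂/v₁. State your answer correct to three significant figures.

The fractional saturations are [S]/(Km+[S]) = 0.858/1.044 = 0.8218 and 1.97/2.156 = 0.9137.
v₂/v₁ is just their ratio: 0.9137/0.8218 = 1.11.

1.11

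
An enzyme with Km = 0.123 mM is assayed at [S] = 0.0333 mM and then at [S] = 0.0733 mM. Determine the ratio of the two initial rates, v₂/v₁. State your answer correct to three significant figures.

1.75

The fractional saturations are [S]/(Km+[S]) = 0.0333/0.1563 = 0.2131 and 0.0733/0.1963 = 0.3734.
v₂/v₁ is just their ratio: 0.3734/0.2131 = 1.75.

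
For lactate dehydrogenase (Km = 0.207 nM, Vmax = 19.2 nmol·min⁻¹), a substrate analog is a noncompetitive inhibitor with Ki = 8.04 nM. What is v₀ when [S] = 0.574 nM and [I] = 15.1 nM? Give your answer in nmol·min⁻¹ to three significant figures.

4.90 nmol·min⁻¹

With α = 1 + [I]/Ki = 1 + 15.1/8.04 = 2.878, the noncompetitive rate law is v = (Vmax/α)·[S] / (Km + [S]).
v = (19.2/2.878)×0.574 / (0.207 + 0.574) = 3.829/0.7810 = 4.90 nmol·min⁻¹.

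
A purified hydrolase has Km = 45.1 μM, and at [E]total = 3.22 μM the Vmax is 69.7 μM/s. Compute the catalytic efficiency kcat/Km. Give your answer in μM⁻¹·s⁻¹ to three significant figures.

0.480 μM⁻¹·s⁻¹

kcat = Vmax/[E]total = 69.7/3.22 = 21.6 s⁻¹.
kcat/Km = 21.6/45.1 = 0.480 μM⁻¹·s⁻¹.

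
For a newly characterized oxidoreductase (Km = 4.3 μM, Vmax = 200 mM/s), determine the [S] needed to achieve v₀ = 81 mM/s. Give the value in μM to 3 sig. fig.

2.93 μM

Rearranging v = Vmax[S]/(Km+[S]) gives [S] = Km·v/(Vmax − v).
[S] = 4.3 × 81 / (200 − 81) = 348.3/119.0 = 2.93 μM.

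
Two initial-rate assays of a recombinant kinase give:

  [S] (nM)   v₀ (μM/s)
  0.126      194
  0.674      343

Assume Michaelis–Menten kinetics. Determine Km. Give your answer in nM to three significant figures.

0.145 nM

In reciprocal form, 1/v = (Km/Vmax)·(1/[S]) + 1/Vmax. The two points give (1/[S], 1/v) = (7.937, 0.005155) and (1.484, 0.002915).
Slope = (0.005155 − 0.002915)/(7.937 − 1.484) = 0.0003470; intercept = 0.005155 − 0.0003470×7.937 = 0.002401.
Vmax = 1/intercept = 417 μM/s; Km = slope × Vmax = 0.0003470 × 417 = 0.145 nM.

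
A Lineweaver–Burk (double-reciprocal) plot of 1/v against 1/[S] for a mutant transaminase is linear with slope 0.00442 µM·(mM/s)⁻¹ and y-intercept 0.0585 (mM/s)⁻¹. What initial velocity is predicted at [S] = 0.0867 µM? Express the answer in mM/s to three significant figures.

9.13 mM/s

The y-intercept is 1/Vmax, so Vmax = 1/0.0585 = 17.1 mM/s.
The slope is Km/Vmax, so Km = 0.00442 × 17.1 = 0.0756 µM.
Then v = 17.1 × 0.0867/(0.0756 + 0.0867) = 9.13 mM/s.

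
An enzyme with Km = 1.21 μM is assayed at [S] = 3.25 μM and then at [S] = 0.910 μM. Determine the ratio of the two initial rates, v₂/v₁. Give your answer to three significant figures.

0.589

Since Vmax cancels, v₂/v₁ = [S]₂(Km+[S]₁) / [S]₁(Km+[S]₂).
= 0.910×(1.21+3.25) / (3.25×(1.21+0.910)) = 4.059/6.890 = 0.589.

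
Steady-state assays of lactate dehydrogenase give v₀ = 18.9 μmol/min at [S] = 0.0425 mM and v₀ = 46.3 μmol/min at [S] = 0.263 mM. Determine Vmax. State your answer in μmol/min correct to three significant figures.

64.3 μmol/min

In reciprocal form, 1/v = (Km/Vmax)·(1/[S]) + 1/Vmax. The two points give (1/[S], 1/v) = (23.53, 0.05291) and (3.802, 0.02160).
Slope = (0.05291 − 0.02160)/(23.53 − 3.802) = 0.001587; intercept = 0.05291 − 0.001587×23.53 = 0.01556.
Vmax = 1/intercept = 64.3 μmol/min; Km = slope × Vmax = 0.001587 × 64.3 = 0.102 mM.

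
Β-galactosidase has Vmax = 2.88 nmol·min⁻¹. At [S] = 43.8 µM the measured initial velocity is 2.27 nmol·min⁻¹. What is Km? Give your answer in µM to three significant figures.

11.8 µM

From v = Vmax[S]/(Km+[S]), Km = [S](Vmax − v)/v.
Km = 43.8 × (2.88 − 2.27) / 2.27 = 26.72/2.27 = 11.8 µM.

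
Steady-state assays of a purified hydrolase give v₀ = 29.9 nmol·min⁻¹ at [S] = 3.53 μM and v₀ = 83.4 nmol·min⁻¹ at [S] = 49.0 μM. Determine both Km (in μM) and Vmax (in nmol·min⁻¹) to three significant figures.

Km = 7.90 μM; Vmax = 96.9 nmol·min⁻¹

In reciprocal form, 1/v = (Km/Vmax)·(1/[S]) + 1/Vmax. The two points give (1/[S], 1/v) = (0.2833, 0.03344) and (0.02041, 0.01199).
Slope = (0.03344 − 0.01199)/(0.2833 − 0.02041) = 0.08161; intercept = 0.03344 − 0.08161×0.2833 = 0.01032.
Vmax = 1/intercept = 96.9 nmol·min⁻¹; Km = slope × Vmax = 0.08161 × 96.9 = 7.90 μM.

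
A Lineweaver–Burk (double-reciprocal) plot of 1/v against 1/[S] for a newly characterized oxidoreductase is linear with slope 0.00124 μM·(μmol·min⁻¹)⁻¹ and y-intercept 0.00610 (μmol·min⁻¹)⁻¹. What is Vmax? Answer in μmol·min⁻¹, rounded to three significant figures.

164 μmol·min⁻¹

The y-intercept of a Lineweaver–Burk plot equals 1/Vmax, so Vmax = 1/0.00610 = 164 μmol·min⁻¹.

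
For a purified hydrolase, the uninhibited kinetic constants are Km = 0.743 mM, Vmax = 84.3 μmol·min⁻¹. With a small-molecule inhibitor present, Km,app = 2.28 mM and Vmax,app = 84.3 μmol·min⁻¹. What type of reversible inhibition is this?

competitive

Km increases (0.743 → 2.28 mM) while Vmax is unchanged — the hallmark of competitive inhibition.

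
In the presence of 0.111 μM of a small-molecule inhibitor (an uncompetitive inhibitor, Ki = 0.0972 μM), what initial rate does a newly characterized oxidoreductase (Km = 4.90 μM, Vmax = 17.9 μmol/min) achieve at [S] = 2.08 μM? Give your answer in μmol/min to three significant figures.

α = 1 + [I]/Ki = 1 + 0.111/0.0972 = 2.142.
For an uncompetitive inhibitor, both parameters are divided by α, giving Vmax/α and Km/α: Km,app = 2.29 μM, Vmax,app = 8.36 μmol/min.
v = Vmax,app·[S]/(Km,app + [S]) = 8.36 × 2.08/(2.29 + 2.08) = 3.98 μmol/min.

3.98 μmol/min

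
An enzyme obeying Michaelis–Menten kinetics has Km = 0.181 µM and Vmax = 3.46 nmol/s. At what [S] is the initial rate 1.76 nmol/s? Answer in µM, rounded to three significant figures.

0.187 µM

The required fractional saturation is v/Vmax = 1.76/3.46 = 0.5087.
Then [S]/(Km+[S]) = 0.5087 ⇒ [S] = 0.181 × 0.5087/(1 − 0.5087) = 0.187 µM.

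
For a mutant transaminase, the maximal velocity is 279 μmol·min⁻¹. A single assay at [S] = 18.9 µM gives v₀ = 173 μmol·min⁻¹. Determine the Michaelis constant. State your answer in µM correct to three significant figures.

11.6 µM

From v = Vmax[S]/(Km+[S]), Km = [S](Vmax − v)/v.
Km = 18.9 × (279 − 173) / 173 = 2003/173 = 11.6 µM.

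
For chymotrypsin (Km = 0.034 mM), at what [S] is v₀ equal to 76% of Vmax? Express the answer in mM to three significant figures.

0.108 mM

v/Vmax = [S]/(Km+[S]) = 0.76, so [S] = Km·0.76/(1 − 0.76) = 0.034 × 3.167.
[S] = 0.108 mM.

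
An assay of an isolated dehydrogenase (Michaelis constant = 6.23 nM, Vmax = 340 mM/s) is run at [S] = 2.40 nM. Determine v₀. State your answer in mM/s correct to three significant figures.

94.6 mM/s

v = Vmax·[S]/(Km + [S]) = 340 × 2.40 / (6.23 + 2.40)
  = 816.0 / 8.630 = 94.6 mM/s.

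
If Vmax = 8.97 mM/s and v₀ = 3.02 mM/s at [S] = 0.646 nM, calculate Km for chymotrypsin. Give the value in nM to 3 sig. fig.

From v = Vmax[S]/(Km+[S]), Km = [S](Vmax − v)/v.
Km = 0.646 × (8.97 − 3.02) / 3.02 = 3.844/3.02 = 1.27 nM.

1.27 nM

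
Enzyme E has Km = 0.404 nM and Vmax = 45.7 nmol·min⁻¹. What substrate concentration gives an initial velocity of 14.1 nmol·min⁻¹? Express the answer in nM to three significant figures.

0.180 nM

The required fractional saturation is v/Vmax = 14.1/45.7 = 0.3085.
Then [S]/(Km+[S]) = 0.3085 ⇒ [S] = 0.404 × 0.3085/(1 − 0.3085) = 0.180 nM.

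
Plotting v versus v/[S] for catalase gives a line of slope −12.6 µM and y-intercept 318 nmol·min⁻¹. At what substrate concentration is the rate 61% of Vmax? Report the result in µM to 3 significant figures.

The Eadie–Hofstee slope gives Km = 12.6 µM (slope = −Km).
v/Vmax = [S]/(Km+[S]) = 0.61 ⇒ [S] = Km·0.61/(1−0.61) = 12.6 × 1.564 = 19.7 µM.

19.7 µM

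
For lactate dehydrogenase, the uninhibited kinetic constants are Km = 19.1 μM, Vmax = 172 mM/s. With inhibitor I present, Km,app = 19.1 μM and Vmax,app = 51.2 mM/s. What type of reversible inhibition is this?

Vmax decreases (172 → 51.2 mM/s) while Km is unchanged — pure noncompetitive inhibition.

noncompetitive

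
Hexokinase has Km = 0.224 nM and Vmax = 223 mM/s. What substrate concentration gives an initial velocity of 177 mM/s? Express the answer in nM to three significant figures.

The required fractional saturation is v/Vmax = 177/223 = 0.7937.
Then [S]/(Km+[S]) = 0.7937 ⇒ [S] = 0.224 × 0.7937/(1 − 0.7937) = 0.862 nM.

0.862 nM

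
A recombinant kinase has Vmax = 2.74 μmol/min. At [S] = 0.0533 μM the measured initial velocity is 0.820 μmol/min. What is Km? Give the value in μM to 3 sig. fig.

From v = Vmax[S]/(Km+[S]), Km = [S](Vmax − v)/v.
Km = 0.0533 × (2.74 − 0.820) / 0.820 = 0.1023/0.820 = 0.125 μM.

0.125 μM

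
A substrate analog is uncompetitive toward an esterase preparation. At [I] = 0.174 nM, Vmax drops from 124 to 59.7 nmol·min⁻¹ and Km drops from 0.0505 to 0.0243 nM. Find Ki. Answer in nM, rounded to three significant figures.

0.162 nM

Uncompetitive: Vmax,app = Vmax/α (and Km,app = Km/α) with α = 1 + [I]/Ki.
α = Vmax/Vmax,app = 124/59.7 = 2.077.
Ki = [I]/(α − 1) = 0.174/1.077 = 0.162 nM.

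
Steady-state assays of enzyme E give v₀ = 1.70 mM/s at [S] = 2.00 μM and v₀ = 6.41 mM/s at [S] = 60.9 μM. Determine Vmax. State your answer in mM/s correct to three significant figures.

In reciprocal form, 1/v = (Km/Vmax)·(1/[S]) + 1/Vmax. The two points give (1/[S], 1/v) = (0.5000, 0.5882) and (0.01642, 0.1560).
Slope = (0.5882 − 0.1560)/(0.5000 − 0.01642) = 0.8938; intercept = 0.5882 − 0.8938×0.5000 = 0.1413.
Vmax = 1/intercept = 7.08 mM/s; Km = slope × Vmax = 0.8938 × 7.08 = 6.32 μM.

7.08 mM/s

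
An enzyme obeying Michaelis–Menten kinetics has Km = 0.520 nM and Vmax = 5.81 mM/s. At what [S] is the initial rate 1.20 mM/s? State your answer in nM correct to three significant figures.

0.135 nM

The required fractional saturation is v/Vmax = 1.20/5.81 = 0.2065.
Then [S]/(Km+[S]) = 0.2065 ⇒ [S] = 0.520 × 0.2065/(1 − 0.2065) = 0.135 nM.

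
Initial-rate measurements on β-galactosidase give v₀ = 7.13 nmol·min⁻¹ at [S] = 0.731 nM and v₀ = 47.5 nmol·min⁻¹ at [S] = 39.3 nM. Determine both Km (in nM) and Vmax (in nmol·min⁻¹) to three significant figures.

In reciprocal form, 1/v = (Km/Vmax)·(1/[S]) + 1/Vmax. The two points give (1/[S], 1/v) = (1.368, 0.1403) and (0.02545, 0.02105).
Slope = (0.1403 − 0.02105)/(1.368 − 0.02545) = 0.08879; intercept = 0.1403 − 0.08879×1.368 = 0.01879.
Vmax = 1/intercept = 53.2 nmol·min⁻¹; Km = slope × Vmax = 0.08879 × 53.2 = 4.72 nM.

Km = 4.72 nM; Vmax = 53.2 nmol·min⁻¹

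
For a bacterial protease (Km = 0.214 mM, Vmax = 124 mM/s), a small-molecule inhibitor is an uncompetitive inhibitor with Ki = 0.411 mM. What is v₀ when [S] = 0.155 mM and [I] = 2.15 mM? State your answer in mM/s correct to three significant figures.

16.3 mM/s

With α = 1 + [I]/Ki = 1 + 2.15/0.411 = 6.231, the uncompetitive rate law is v = (Vmax/α)·[S] / (Km/α + [S]).
v = (124/6.231)×0.155 / (0.214/6.231 + 0.155) = 3.085/0.1893 = 16.3 mM/s.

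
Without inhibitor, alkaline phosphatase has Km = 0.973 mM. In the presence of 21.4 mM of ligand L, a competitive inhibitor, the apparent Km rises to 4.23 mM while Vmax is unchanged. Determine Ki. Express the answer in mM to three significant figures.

6.39 mM

Competitive: Km,app = α·Km with α = 1 + [I]/Ki.
α = Km,app/Km = 4.23/0.973 = 4.347.
Ki = [I]/(α − 1) = 21.4/3.347 = 6.39 mM.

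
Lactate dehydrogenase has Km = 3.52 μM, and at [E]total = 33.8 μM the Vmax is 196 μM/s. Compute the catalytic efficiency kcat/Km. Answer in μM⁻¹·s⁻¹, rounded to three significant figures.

kcat = Vmax/[E]total = 196/33.8 = 5.80 s⁻¹.
kcat/Km = 5.80/3.52 = 1.65 μM⁻¹·s⁻¹.

1.65 μM⁻¹·s⁻¹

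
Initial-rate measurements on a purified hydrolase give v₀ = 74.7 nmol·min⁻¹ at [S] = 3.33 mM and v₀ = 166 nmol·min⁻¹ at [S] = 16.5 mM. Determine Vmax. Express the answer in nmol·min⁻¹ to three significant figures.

240 nmol·min⁻¹

From v = Vmax[S]/(Km+[S]), each point gives Vmax = v(Km+[S])/[S].
Equating: 74.7(Km+3.33)/3.33 = 166(Km+16.5)/16.5.
22.43·Km + 74.7 = 10.06·Km + 166, so (22.43 − 10.06)·Km = 166 − 74.7.
Km = 91.30/12.37 = 7.38 mM; then Vmax = 74.7(7.38+3.33)/3.33 = 240 nmol·min⁻¹.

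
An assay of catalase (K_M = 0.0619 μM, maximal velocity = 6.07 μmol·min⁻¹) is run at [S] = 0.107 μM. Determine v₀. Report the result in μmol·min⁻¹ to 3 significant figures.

[S]/(Km+[S]) = 0.107/0.1689 = 0.6335, the fractional saturation.
v = 0.6335 × Vmax = 0.6335 × 6.07 = 3.85 μmol·min⁻¹.

3.85 μmol·min⁻¹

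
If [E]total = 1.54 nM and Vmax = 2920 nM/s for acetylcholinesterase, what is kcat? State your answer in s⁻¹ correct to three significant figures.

kcat = Vmax/[E]total = 2920 nM/s / 1.54 nM = 1900 s⁻¹.

1900 s⁻¹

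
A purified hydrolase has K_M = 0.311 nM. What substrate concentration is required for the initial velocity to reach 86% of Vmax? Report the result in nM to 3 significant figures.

1.91 nM

v/Vmax = [S]/(Km+[S]) = 0.86, so [S] = Km·0.86/(1 − 0.86) = 0.311 × 6.143.
[S] = 1.91 nM.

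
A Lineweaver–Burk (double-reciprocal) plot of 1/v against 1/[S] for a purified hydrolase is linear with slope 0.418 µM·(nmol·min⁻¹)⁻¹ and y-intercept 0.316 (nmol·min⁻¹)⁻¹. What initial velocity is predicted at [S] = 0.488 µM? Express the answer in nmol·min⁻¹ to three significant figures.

0.853 nmol·min⁻¹

The y-intercept is 1/Vmax, so Vmax = 1/0.316 = 3.16 nmol·min⁻¹.
The slope is Km/Vmax, so Km = 0.418 × 3.16 = 1.32 µM.
Then v = 3.16 × 0.488/(1.32 + 0.488) = 0.853 nmol·min⁻¹.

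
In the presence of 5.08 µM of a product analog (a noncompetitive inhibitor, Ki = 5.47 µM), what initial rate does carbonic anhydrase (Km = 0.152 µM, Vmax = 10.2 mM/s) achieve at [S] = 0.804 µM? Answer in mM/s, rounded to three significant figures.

α = 1 + [I]/Ki = 1 + 5.08/5.47 = 1.929.
For a noncompetitive inhibitor, Vmax is reduced to Vmax/α while Km is unchanged: Km,app = 0.152 µM, Vmax,app = 5.29 mM/s.
v = Vmax,app·[S]/(Km,app + [S]) = 5.29 × 0.804/(0.152 + 0.804) = 4.45 mM/s.

4.45 mM/s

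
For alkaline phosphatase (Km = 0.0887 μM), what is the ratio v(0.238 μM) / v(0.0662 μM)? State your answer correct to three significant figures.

The fractional saturations are [S]/(Km+[S]) = 0.0662/0.1549 = 0.4274 and 0.238/0.3267 = 0.7285.
v₂/v₁ is just their ratio: 0.7285/0.4274 = 1.70.

1.70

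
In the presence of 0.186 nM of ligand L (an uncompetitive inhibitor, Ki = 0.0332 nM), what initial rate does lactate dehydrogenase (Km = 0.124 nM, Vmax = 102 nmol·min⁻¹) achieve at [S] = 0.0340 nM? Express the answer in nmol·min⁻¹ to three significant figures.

9.95 nmol·min⁻¹

α = 1 + [I]/Ki = 1 + 0.186/0.0332 = 6.602.
For an uncompetitive inhibitor, both parameters are divided by α, giving Vmax/α and Km/α: Km,app = 0.0188 nM, Vmax,app = 15.4 nmol·min⁻¹.
v = Vmax,app·[S]/(Km,app + [S]) = 15.4 × 0.0340/(0.0188 + 0.0340) = 9.95 nmol·min⁻¹.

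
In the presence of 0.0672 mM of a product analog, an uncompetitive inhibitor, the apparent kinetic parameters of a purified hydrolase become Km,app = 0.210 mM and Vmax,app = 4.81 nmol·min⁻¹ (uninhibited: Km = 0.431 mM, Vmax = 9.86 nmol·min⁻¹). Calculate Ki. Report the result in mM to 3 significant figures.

Uncompetitive: Vmax,app = Vmax/α (and Km,app = Km/α) with α = 1 + [I]/Ki.
α = Vmax/Vmax,app = 9.86/4.81 = 2.050.
Since α = 1 + [I]/Ki, [I]/Ki = 2.050 − 1 = 1.050 and Ki = 0.0672/1.050 = 0.0640 mM.

0.0640 mM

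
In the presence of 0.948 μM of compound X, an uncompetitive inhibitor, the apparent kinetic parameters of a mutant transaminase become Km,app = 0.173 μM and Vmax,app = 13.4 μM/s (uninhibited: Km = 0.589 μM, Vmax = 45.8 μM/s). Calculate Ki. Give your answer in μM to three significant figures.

Uncompetitive: Vmax,app = Vmax/α (and Km,app = Km/α) with α = 1 + [I]/Ki.
α = Vmax/Vmax,app = 45.8/13.4 = 3.418.
Ki = [I]/(α − 1) = 0.948/2.418 = 0.392 μM.

0.392 μM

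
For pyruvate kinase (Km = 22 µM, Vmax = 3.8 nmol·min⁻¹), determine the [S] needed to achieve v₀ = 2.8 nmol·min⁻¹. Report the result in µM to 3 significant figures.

61.6 µM

Rearranging v = Vmax[S]/(Km+[S]) gives [S] = Km·v/(Vmax − v).
[S] = 22 × 2.8 / (3.8 − 2.8) = 61.60/1.000 = 61.6 µM.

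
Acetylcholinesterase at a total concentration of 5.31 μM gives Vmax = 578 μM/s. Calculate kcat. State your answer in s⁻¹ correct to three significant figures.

109 s⁻¹

kcat = Vmax/[E]total = 578 μM/s / 5.31 μM = 109 s⁻¹.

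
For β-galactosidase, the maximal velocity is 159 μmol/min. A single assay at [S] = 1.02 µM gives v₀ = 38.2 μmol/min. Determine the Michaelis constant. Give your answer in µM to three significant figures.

3.23 µM

From v = Vmax[S]/(Km+[S]), Km = [S](Vmax − v)/v.
Km = 1.02 × (159 − 38.2) / 38.2 = 123.2/38.2 = 3.23 µM.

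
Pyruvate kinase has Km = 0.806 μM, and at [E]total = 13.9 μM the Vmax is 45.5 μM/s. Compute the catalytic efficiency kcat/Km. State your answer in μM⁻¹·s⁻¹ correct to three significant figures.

kcat = Vmax/[E]total = 45.5/13.9 = 3.27 s⁻¹.
kcat/Km = 3.27/0.806 = 4.06 μM⁻¹·s⁻¹.

4.06 μM⁻¹·s⁻¹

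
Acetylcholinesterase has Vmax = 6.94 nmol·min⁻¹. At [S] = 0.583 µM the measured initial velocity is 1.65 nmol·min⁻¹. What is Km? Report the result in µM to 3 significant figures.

1.87 µM

From v = Vmax[S]/(Km+[S]), Km = [S](Vmax − v)/v.
Km = 0.583 × (6.94 − 1.65) / 1.65 = 3.084/1.65 = 1.87 µM.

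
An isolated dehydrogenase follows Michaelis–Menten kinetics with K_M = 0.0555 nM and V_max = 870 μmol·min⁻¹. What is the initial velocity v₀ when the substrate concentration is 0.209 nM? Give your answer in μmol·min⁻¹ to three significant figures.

687 μmol·min⁻¹

v = Vmax·[S]/(Km + [S]) = 870 × 0.209 / (0.0555 + 0.209)
  = 181.8 / 0.2645 = 687 μmol·min⁻¹.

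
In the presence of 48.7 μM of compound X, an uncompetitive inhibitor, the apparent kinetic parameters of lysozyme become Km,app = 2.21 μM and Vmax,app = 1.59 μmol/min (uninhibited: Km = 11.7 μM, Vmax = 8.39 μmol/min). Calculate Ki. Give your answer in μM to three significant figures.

11.4 μM

Uncompetitive: Vmax,app = Vmax/α (and Km,app = Km/α) with α = 1 + [I]/Ki.
α = Vmax/Vmax,app = 8.39/1.59 = 5.277.
Since α = 1 + [I]/Ki, [I]/Ki = 5.277 − 1 = 4.277 and Ki = 48.7/4.277 = 11.4 μM.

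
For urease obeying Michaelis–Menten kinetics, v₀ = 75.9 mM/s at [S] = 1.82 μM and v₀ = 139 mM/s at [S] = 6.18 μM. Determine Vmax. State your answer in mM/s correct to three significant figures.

In reciprocal form, 1/v = (Km/Vmax)·(1/[S]) + 1/Vmax. The two points give (1/[S], 1/v) = (0.5495, 0.01318) and (0.1618, 0.007194).
Slope = (0.01318 − 0.007194)/(0.5495 − 0.1618) = 0.01543; intercept = 0.01318 − 0.01543×0.5495 = 0.004698.
Vmax = 1/intercept = 213 mM/s; Km = slope × Vmax = 0.01543 × 213 = 3.28 μM.

213 mM/s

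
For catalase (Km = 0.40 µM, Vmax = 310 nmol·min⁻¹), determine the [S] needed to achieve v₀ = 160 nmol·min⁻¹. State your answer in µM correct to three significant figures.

0.427 µM

Rearranging v = Vmax[S]/(Km+[S]) gives [S] = Km·v/(Vmax − v).
[S] = 0.40 × 160 / (310 − 160) = 64.00/150.0 = 0.427 µM.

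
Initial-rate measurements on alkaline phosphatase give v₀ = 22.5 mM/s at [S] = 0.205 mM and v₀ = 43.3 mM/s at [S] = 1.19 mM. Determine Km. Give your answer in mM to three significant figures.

0.283 mM

In reciprocal form, 1/v = (Km/Vmax)·(1/[S]) + 1/Vmax. The two points give (1/[S], 1/v) = (4.878, 0.04444) and (0.8403, 0.02309).
Slope = (0.04444 − 0.02309)/(4.878 − 0.8403) = 0.005288; intercept = 0.04444 − 0.005288×4.878 = 0.01865.
Vmax = 1/intercept = 53.6 mM/s; Km = slope × Vmax = 0.005288 × 53.6 = 0.283 mM.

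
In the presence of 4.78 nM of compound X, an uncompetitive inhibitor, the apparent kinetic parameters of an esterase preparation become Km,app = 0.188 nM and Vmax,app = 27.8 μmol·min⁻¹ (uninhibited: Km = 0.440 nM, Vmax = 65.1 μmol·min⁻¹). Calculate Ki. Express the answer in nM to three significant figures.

3.56 nM

Uncompetitive: Vmax,app = Vmax/α (and Km,app = Km/α) with α = 1 + [I]/Ki.
α = Vmax/Vmax,app = 65.1/27.8 = 2.342.
Ki = [I]/(α − 1) = 4.78/1.342 = 3.56 nM.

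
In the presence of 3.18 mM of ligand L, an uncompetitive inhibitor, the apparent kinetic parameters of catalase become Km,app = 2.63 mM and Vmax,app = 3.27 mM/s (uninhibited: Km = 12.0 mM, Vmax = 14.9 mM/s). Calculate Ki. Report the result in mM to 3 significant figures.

0.894 mM

Uncompetitive: Vmax,app = Vmax/α (and Km,app = Km/α) with α = 1 + [I]/Ki.
α = Vmax/Vmax,app = 14.9/3.27 = 4.557.
Ki = [I]/(α − 1) = 3.18/3.557 = 0.894 mM.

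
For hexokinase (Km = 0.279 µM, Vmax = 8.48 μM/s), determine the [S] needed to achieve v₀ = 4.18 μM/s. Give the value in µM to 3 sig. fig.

0.271 µM

Rearranging v = Vmax[S]/(Km+[S]) gives [S] = Km·v/(Vmax − v).
[S] = 0.279 × 4.18 / (8.48 − 4.18) = 1.166/4.300 = 0.271 µM.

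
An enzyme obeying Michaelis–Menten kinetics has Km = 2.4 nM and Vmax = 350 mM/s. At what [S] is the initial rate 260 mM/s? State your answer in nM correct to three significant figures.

6.93 nM

The required fractional saturation is v/Vmax = 260/350 = 0.7429.
Then [S]/(Km+[S]) = 0.7429 ⇒ [S] = 2.4 × 0.7429/(1 − 0.7429) = 6.93 nM.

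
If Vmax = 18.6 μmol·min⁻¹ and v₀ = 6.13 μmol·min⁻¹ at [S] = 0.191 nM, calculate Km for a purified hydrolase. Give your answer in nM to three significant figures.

From v = Vmax[S]/(Km+[S]), Km = [S](Vmax − v)/v.
Km = 0.191 × (18.6 − 6.13) / 6.13 = 2.382/6.13 = 0.389 nM.

0.389 nM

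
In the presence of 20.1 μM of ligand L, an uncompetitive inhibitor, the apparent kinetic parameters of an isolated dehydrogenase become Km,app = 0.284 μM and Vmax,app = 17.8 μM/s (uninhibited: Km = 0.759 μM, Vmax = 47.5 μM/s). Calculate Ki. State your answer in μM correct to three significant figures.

Uncompetitive: Vmax,app = Vmax/α (and Km,app = Km/α) with α = 1 + [I]/Ki.
α = Vmax/Vmax,app = 47.5/17.8 = 2.669.
Since α = 1 + [I]/Ki, [I]/Ki = 2.669 − 1 = 1.669 and Ki = 20.1/1.669 = 12.0 μM.

12.0 μM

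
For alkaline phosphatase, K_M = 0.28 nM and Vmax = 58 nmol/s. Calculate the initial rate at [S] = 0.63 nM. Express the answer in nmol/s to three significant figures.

[S]/(Km+[S]) = 0.63/0.9100 = 0.6923, the fractional saturation.
v = 0.6923 × Vmax = 0.6923 × 58 = 40.2 nmol/s.

40.2 nmol/s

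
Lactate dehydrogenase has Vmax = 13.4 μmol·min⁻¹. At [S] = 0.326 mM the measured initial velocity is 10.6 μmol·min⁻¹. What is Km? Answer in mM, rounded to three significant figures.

0.0861 mM

v/Vmax = 10.6/13.4 = 0.7910 = [S]/(Km+[S]).
So Km + [S] = [S]/0.7910 = 0.4121 mM, giving Km = 0.4121 − 0.326 = 0.0861 mM.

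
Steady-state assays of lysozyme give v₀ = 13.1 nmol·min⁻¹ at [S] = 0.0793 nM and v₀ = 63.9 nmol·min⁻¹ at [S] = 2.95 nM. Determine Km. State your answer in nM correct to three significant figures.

0.354 nM

From v = Vmax[S]/(Km+[S]), each point gives Vmax = v(Km+[S])/[S].
Equating: 13.1(Km+0.0793)/0.0793 = 63.9(Km+2.95)/2.95.
165.2·Km + 13.1 = 21.66·Km + 63.9, so (165.2 − 21.66)·Km = 63.9 − 13.1.
Km = 50.80/143.5 = 0.354 nM; then Vmax = 13.1(0.354+0.0793)/0.0793 = 71.6 nmol·min⁻¹.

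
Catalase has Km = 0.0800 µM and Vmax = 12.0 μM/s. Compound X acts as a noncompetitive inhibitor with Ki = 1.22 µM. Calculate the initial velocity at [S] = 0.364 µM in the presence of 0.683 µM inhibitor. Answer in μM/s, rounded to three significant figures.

6.31 μM/s

With α = 1 + [I]/Ki = 1 + 0.683/1.22 = 1.560, the noncompetitive rate law is v = (Vmax/α)·[S] / (Km + [S]).
v = (12.0/1.560)×0.364 / (0.0800 + 0.364) = 2.800/0.4440 = 6.31 μM/s.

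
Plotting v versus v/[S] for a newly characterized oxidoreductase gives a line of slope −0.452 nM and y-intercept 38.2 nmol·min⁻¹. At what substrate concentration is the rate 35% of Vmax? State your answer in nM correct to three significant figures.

0.243 nM

The Eadie–Hofstee slope gives Km = 0.452 nM (slope = −Km).
v/Vmax = [S]/(Km+[S]) = 0.35 ⇒ [S] = Km·0.35/(1−0.35) = 0.452 × 0.5385 = 0.243 nM.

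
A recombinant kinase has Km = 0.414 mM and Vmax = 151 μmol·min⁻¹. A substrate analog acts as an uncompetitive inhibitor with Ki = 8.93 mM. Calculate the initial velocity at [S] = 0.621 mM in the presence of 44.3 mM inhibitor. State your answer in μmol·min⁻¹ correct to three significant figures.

With α = 1 + [I]/Ki = 1 + 44.3/8.93 = 5.961, the uncompetitive rate law is v = (Vmax/α)·[S] / (Km/α + [S]).
v = (151/5.961)×0.621 / (0.414/5.961 + 0.621) = 15.73/0.6905 = 22.8 μmol·min⁻¹.

22.8 μmol·min⁻¹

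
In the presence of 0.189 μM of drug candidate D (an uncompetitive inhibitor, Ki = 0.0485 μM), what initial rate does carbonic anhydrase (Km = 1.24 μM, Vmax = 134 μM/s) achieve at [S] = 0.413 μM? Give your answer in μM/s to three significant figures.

α = 1 + [I]/Ki = 1 + 0.189/0.0485 = 4.897.
For an uncompetitive inhibitor, both parameters are divided by α, giving Vmax/α and Km/α: Km,app = 0.253 μM, Vmax,app = 27.4 μM/s.
v = Vmax,app·[S]/(Km,app + [S]) = 27.4 × 0.413/(0.253 + 0.413) = 17.0 μM/s.

17.0 μM/s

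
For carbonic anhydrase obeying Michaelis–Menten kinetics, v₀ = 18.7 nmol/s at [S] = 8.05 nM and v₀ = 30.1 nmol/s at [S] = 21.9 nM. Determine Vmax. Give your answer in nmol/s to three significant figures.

From v = Vmax[S]/(Km+[S]), each point gives Vmax = v(Km+[S])/[S].
Equating: 18.7(Km+8.05)/8.05 = 30.1(Km+21.9)/21.9.
2.323·Km + 18.7 = 1.374·Km + 30.1, so (2.323 − 1.374)·Km = 30.1 − 18.7.
Km = 11.40/0.9486 = 12.0 nM; then Vmax = 18.7(12.0+8.05)/8.05 = 46.6 nmol/s.

46.6 nmol/s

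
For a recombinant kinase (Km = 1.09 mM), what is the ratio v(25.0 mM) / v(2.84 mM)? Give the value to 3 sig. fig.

Since Vmax cancels, v₂/v₁ = [S]₂(Km+[S]₁) / [S]₁(Km+[S]₂).
= 25.0×(1.09+2.84) / (2.84×(1.09+25.0)) = 98.25/74.10 = 1.33.

1.33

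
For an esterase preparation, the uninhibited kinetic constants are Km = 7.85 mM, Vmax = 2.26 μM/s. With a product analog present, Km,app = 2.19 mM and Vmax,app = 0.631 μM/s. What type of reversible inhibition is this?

Both Km and Vmax decrease by the same factor (~3.58-fold) — characteristic of uncompetitive inhibition.

uncompetitive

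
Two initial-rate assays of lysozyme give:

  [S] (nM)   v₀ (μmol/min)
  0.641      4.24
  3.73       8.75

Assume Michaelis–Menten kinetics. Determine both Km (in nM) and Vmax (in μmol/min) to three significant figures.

In reciprocal form, 1/v = (Km/Vmax)·(1/[S]) + 1/Vmax. The two points give (1/[S], 1/v) = (1.560, 0.2358) and (0.2681, 0.1143).
Slope = (0.2358 − 0.1143)/(1.560 − 0.2681) = 0.09409; intercept = 0.2358 − 0.09409×1.560 = 0.08906.
Vmax = 1/intercept = 11.2 μmol/min; Km = slope × Vmax = 0.09409 × 11.2 = 1.06 nM.

Km = 1.06 nM; Vmax = 11.2 μmol/min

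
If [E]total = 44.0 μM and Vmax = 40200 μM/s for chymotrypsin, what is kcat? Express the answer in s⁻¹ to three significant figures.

914 s⁻¹

kcat = Vmax/[E]total = 40200 μM/s / 44.0 μM = 914 s⁻¹.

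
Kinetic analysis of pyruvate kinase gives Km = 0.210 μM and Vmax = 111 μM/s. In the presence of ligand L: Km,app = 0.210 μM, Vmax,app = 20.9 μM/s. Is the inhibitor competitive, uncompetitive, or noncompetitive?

Vmax decreases (111 → 20.9 μM/s) while Km is unchanged — pure noncompetitive inhibition.

noncompetitive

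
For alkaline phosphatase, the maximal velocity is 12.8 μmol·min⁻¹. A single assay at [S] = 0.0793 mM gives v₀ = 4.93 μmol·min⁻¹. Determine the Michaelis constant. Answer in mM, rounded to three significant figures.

0.127 mM

v/Vmax = 4.93/12.8 = 0.3852 = [S]/(Km+[S]).
So Km + [S] = [S]/0.3852 = 0.2059 mM, giving Km = 0.2059 − 0.0793 = 0.127 mM.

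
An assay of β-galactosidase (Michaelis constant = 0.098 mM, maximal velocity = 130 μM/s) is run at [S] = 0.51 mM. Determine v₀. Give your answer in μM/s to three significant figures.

[S]/(Km+[S]) = 0.51/0.6080 = 0.8388, the fractional saturation.
v = 0.8388 × Vmax = 0.8388 × 130 = 109 μM/s.

109 μM/s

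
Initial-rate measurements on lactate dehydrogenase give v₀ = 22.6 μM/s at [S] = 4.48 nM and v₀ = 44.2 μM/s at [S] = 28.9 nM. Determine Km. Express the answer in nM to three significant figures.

From v = Vmax[S]/(Km+[S]), each point gives Vmax = v(Km+[S])/[S].
Equating: 22.6(Km+4.48)/4.48 = 44.2(Km+28.9)/28.9.
5.045·Km + 22.6 = 1.529·Km + 44.2, so (5.045 − 1.529)·Km = 44.2 − 22.6.
Km = 21.60/3.515 = 6.14 nM; then Vmax = 22.6(6.14+4.48)/4.48 = 53.6 μM/s.

6.14 nM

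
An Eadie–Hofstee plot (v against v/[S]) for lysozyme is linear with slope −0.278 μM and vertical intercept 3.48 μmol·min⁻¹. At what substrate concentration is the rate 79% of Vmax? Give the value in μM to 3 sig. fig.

The Eadie–Hofstee slope gives Km = 0.278 μM (slope = −Km).
v/Vmax = [S]/(Km+[S]) = 0.79 ⇒ [S] = Km·0.79/(1−0.79) = 0.278 × 3.762 = 1.05 μM.

1.05 μM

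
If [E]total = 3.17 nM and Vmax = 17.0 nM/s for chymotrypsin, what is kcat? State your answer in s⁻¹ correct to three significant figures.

kcat = Vmax/[E]total = 17.0 nM/s / 3.17 nM = 5.36 s⁻¹.

5.36 s⁻¹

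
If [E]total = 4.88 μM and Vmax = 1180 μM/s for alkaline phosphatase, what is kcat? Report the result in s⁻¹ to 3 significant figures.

242 s⁻¹

kcat = Vmax/[E]total = 1180 μM/s / 4.88 μM = 242 s⁻¹.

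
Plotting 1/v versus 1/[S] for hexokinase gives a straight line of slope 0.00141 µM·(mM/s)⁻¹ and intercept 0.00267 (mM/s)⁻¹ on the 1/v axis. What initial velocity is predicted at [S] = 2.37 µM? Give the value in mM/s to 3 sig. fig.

306 mM/s

The y-intercept is 1/Vmax, so Vmax = 1/0.00267 = 375 mM/s.
The slope is Km/Vmax, so Km = 0.00141 × 375 = 0.528 µM.
Then v = 375 × 2.37/(0.528 + 2.37) = 306 mM/s.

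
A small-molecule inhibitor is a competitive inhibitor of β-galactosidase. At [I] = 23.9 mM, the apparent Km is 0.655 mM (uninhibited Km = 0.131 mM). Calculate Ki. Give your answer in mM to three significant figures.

5.98 mM

Competitive: Km,app = α·Km with α = 1 + [I]/Ki.
α = Km,app/Km = 0.655/0.131 = 5.000.
Ki = [I]/(α − 1) = 23.9/4.000 = 5.98 mM.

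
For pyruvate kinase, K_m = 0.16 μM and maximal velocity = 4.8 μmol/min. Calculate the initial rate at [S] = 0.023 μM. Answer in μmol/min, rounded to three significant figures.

0.603 μmol/min

[S]/(Km+[S]) = 0.023/0.1830 = 0.1257, the fractional saturation.
v = 0.1257 × Vmax = 0.1257 × 4.8 = 0.603 μmol/min.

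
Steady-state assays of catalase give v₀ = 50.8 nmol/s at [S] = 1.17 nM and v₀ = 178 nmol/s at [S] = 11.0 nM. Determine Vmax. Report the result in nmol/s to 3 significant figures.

From v = Vmax[S]/(Km+[S]), each point gives Vmax = v(Km+[S])/[S].
Equating: 50.8(Km+1.17)/1.17 = 178(Km+11.0)/11.0.
43.42·Km + 50.8 = 16.18·Km + 178, so (43.42 − 16.18)·Km = 178 − 50.8.
Km = 127.2/27.24 = 4.67 nM; then Vmax = 50.8(4.67+1.17)/1.17 = 254 nmol/s.

254 nmol/s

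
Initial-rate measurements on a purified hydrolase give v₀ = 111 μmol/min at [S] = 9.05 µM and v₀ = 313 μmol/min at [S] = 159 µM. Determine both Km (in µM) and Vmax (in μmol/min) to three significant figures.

Km = 19.6 µM; Vmax = 352 μmol/min

In reciprocal form, 1/v = (Km/Vmax)·(1/[S]) + 1/Vmax. The two points give (1/[S], 1/v) = (0.1105, 0.009009) and (0.006289, 0.003195).
Slope = (0.009009 − 0.003195)/(0.1105 − 0.006289) = 0.05579; intercept = 0.009009 − 0.05579×0.1105 = 0.002844.
Vmax = 1/intercept = 352 μmol/min; Km = slope × Vmax = 0.05579 × 352 = 19.6 µM.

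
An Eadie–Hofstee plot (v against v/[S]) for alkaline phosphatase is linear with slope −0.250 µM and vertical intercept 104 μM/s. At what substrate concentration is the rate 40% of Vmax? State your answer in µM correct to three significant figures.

0.167 µM

The Eadie–Hofstee slope gives Km = 0.250 µM (slope = −Km).
v/Vmax = [S]/(Km+[S]) = 0.4 ⇒ [S] = Km·0.4/(1−0.4) = 0.250 × 0.6667 = 0.167 µM.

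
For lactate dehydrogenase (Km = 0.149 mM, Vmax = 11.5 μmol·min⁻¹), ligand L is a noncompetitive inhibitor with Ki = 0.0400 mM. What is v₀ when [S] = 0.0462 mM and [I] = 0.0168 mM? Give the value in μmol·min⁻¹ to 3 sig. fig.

α = 1 + [I]/Ki = 1 + 0.0168/0.0400 = 1.420.
For a noncompetitive inhibitor, Vmax is reduced to Vmax/α while Km is unchanged: Km,app = 0.149 mM, Vmax,app = 8.10 μmol·min⁻¹.
v = Vmax,app·[S]/(Km,app + [S]) = 8.10 × 0.0462/(0.149 + 0.0462) = 1.92 μmol·min⁻¹.

1.92 μmol·min⁻¹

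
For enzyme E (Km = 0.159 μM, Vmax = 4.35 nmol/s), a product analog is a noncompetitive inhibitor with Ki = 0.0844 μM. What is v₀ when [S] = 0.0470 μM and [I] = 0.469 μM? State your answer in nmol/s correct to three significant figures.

α = 1 + [I]/Ki = 1 + 0.469/0.0844 = 6.557.
For a noncompetitive inhibitor, Vmax is reduced to Vmax/α while Km is unchanged: Km,app = 0.159 μM, Vmax,app = 0.663 nmol/s.
v = Vmax,app·[S]/(Km,app + [S]) = 0.663 × 0.0470/(0.159 + 0.0470) = 0.151 nmol/s.

0.151 nmol/s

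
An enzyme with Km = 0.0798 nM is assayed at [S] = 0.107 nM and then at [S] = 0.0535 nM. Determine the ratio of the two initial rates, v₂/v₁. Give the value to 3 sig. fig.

The fractional saturations are [S]/(Km+[S]) = 0.107/0.1868 = 0.5728 and 0.0535/0.1333 = 0.4014.
v₂/v₁ is just their ratio: 0.4014/0.5728 = 0.701.

0.701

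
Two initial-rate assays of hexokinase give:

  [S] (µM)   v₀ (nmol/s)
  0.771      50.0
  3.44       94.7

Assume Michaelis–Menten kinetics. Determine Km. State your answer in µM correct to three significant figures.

1.20 µM

From v = Vmax[S]/(Km+[S]), each point gives Vmax = v(Km+[S])/[S].
Equating: 50.0(Km+0.771)/0.771 = 94.7(Km+3.44)/3.44.
64.85·Km + 50.0 = 27.53·Km + 94.7, so (64.85 − 27.53)·Km = 94.7 − 50.0.
Km = 44.70/37.32 = 1.20 µM; then Vmax = 50.0(1.20+0.771)/0.771 = 128 nmol/s.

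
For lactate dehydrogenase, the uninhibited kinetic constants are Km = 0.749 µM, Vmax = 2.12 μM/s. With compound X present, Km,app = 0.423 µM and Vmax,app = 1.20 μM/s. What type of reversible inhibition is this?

uncompetitive

Both Km and Vmax decrease by the same factor (~1.77-fold) — characteristic of uncompetitive inhibition.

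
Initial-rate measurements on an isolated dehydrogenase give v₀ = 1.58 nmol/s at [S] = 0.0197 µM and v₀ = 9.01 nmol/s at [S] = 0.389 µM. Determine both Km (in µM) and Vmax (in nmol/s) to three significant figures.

From v = Vmax[S]/(Km+[S]), each point gives Vmax = v(Km+[S])/[S].
Equating: 1.58(Km+0.0197)/0.0197 = 9.01(Km+0.389)/0.389.
80.20·Km + 1.58 = 23.16·Km + 9.01, so (80.20 − 23.16)·Km = 9.01 − 1.58.
Km = 7.430/57.04 = 0.130 µM; then Vmax = 1.58(0.130+0.0197)/0.0197 = 12.0 nmol/s.

Km = 0.130 µM; Vmax = 12.0 nmol/s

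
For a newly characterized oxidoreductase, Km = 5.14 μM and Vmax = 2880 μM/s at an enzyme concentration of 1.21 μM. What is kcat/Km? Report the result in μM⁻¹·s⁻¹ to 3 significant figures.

kcat = Vmax/[E]total = 2880/1.21 = 2380 s⁻¹.
kcat/Km = 2380/5.14 = 463 μM⁻¹·s⁻¹.

463 μM⁻¹·s⁻¹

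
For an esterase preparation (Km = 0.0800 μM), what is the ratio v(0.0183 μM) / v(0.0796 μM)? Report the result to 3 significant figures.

0.373

Since Vmax cancels, v₂/v₁ = [S]₂(Km+[S]₁) / [S]₁(Km+[S]₂).
= 0.0183×(0.0800+0.0796) / (0.0796×(0.0800+0.0183)) = 0.002921/0.007825 = 0.373.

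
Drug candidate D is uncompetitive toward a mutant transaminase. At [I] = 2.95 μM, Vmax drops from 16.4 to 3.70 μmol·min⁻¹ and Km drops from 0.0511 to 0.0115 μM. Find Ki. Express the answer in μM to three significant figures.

0.859 μM

Uncompetitive: Vmax,app = Vmax/α (and Km,app = Km/α) with α = 1 + [I]/Ki.
α = Vmax/Vmax,app = 16.4/3.70 = 4.432.
Ki = [I]/(α − 1) = 2.95/3.432 = 0.859 μM.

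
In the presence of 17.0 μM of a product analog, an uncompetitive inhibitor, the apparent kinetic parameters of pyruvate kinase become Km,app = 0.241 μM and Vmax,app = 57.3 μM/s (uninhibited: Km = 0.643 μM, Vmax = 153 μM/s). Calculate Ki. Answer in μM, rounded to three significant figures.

10.2 μM

Uncompetitive: Vmax,app = Vmax/α (and Km,app = Km/α) with α = 1 + [I]/Ki.
α = Vmax/Vmax,app = 153/57.3 = 2.670.
Since α = 1 + [I]/Ki, [I]/Ki = 2.670 − 1 = 1.670 and Ki = 17.0/1.670 = 10.2 μM.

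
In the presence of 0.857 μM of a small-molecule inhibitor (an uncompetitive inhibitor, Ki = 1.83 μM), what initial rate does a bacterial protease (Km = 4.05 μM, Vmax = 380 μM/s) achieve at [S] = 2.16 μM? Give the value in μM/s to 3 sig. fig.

114 μM/s

α = 1 + [I]/Ki = 1 + 0.857/1.83 = 1.468.
For an uncompetitive inhibitor, both parameters are divided by α, giving Vmax/α and Km/α: Km,app = 2.76 μM, Vmax,app = 259 μM/s.
v = Vmax,app·[S]/(Km,app + [S]) = 259 × 2.16/(2.76 + 2.16) = 114 μM/s.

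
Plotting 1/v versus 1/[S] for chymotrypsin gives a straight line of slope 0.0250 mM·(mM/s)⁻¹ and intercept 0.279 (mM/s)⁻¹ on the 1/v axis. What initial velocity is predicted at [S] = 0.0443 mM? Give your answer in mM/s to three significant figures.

The y-intercept is 1/Vmax, so Vmax = 1/0.279 = 3.58 mM/s.
The slope is Km/Vmax, so Km = 0.0250 × 3.58 = 0.0896 mM.
Then v = 3.58 × 0.0443/(0.0896 + 0.0443) = 1.19 mM/s.

1.19 mM/s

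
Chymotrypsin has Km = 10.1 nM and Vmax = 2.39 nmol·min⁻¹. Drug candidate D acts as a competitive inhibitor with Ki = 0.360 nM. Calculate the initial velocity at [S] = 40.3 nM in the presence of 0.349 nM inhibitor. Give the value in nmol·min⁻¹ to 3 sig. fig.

1.60 nmol·min⁻¹

With α = 1 + [I]/Ki = 1 + 0.349/0.360 = 1.969, the competitive rate law is v = Vmax[S] / (αKm + [S]).
v = 2.39×40.3 / (1.969×10.1 + 40.3) = 96.32/60.19 = 1.60 nmol·min⁻¹.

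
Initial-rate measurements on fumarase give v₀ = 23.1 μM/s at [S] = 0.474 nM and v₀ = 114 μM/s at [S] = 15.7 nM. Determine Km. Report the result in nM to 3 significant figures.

From v = Vmax[S]/(Km+[S]), each point gives Vmax = v(Km+[S])/[S].
Equating: 23.1(Km+0.474)/0.474 = 114(Km+15.7)/15.7.
48.73·Km + 23.1 = 7.261·Km + 114, so (48.73 − 7.261)·Km = 114 − 23.1.
Km = 90.90/41.47 = 2.19 nM; then Vmax = 23.1(2.19+0.474)/0.474 = 130 μM/s.

2.19 nM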